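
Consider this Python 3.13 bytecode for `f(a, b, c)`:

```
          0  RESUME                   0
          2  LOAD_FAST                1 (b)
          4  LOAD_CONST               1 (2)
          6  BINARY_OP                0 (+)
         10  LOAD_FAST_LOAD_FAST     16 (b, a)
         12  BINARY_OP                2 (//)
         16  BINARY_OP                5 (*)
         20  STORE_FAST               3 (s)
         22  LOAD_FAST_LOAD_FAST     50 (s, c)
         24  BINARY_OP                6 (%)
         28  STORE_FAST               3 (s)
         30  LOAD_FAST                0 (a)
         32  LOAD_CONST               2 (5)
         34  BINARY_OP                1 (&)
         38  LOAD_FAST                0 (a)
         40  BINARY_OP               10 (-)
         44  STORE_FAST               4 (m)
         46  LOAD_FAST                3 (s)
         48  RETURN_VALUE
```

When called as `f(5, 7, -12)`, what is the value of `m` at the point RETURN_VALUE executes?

0

LOAD_FAST b → push 7. Stack: [7]
LOAD_CONST → push 2. Stack: [7, 2]
BINARY_OP + → 7 + 2 = 9. Stack: [9]
LOAD_FAST_LOAD_FAST b,a → push 7,5. Stack: [9, 7, 5]
BINARY_OP // → 7 // 5 = 1. Stack: [9, 1]
BINARY_OP * → 9 * 1 = 9. Stack: [9]
STORE_FAST s → s=9. Stack: []
LOAD_FAST_LOAD_FAST s,c → push 9,-12. Stack: [9, -12]
BINARY_OP % → 9 % -12 = -3. Stack: [-3]
STORE_FAST s → s=-3. Stack: []
LOAD_FAST a → push 5. Stack: [5]
LOAD_CONST → push 5. Stack: [5, 5]
BINARY_OP & → 5 & 5 = 5. Stack: [5]
LOAD_FAST a → push 5. Stack: [5, 5]
BINARY_OP - → 5 - 5 = 0. Stack: [0]
STORE_FAST m → m=0. Stack: []
LOAD_FAST s → push -3. Stack: [-3]
RETURN_VALUE → return -3.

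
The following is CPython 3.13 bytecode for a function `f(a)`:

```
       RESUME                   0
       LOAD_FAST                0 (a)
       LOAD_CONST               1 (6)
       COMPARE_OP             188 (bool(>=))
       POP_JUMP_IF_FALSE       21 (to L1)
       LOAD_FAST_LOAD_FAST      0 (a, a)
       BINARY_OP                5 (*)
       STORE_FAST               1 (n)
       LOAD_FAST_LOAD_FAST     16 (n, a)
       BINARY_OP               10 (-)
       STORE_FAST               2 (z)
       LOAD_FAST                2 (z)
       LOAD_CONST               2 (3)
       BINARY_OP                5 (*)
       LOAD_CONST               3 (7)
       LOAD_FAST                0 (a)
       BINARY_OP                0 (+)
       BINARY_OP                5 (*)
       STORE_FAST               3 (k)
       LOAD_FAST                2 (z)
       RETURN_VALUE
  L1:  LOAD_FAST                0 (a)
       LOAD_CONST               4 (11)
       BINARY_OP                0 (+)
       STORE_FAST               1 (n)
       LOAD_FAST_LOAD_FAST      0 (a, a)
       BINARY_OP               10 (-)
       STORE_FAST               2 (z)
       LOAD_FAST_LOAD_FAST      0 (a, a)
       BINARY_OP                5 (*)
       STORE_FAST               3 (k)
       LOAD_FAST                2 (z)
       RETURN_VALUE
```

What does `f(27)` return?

702

LOAD_FAST a → push 27. Stack: [27]
LOAD_CONST → push 6. Stack: [27, 6]
COMPARE_OP bool(>=) → 27 vs 6 = True. Stack: [True]
POP_JUMP_IF_FALSE → pop True; no jump. Stack: []
LOAD_FAST_LOAD_FAST a,a → push 27,27. Stack: [27, 27]
BINARY_OP * → 27 * 27 = 729. Stack: [729]
STORE_FAST n → n=729. Stack: []
LOAD_FAST_LOAD_FAST n,a → push 729,27. Stack: [729, 27]
BINARY_OP - → 729 - 27 = 702. Stack: [702]
STORE_FAST z → z=702. Stack: []
LOAD_FAST z → push 702. Stack: [702]
LOAD_CONST → push 3. Stack: [702, 3]
BINARY_OP * → 702 * 3 = 2106. Stack: [2106]
LOAD_CONST → push 7. Stack: [2106, 7]
LOAD_FAST a → push 27. Stack: [2106, 7, 27]
BINARY_OP + → 7 + 27 = 34. Stack: [2106, 34]
BINARY_OP * → 2106 * 34 = 71604. Stack: [71604]
STORE_FAST k → k=71604. Stack: []
LOAD_FAST z → push 702. Stack: [702]
RETURN_VALUE → return 702.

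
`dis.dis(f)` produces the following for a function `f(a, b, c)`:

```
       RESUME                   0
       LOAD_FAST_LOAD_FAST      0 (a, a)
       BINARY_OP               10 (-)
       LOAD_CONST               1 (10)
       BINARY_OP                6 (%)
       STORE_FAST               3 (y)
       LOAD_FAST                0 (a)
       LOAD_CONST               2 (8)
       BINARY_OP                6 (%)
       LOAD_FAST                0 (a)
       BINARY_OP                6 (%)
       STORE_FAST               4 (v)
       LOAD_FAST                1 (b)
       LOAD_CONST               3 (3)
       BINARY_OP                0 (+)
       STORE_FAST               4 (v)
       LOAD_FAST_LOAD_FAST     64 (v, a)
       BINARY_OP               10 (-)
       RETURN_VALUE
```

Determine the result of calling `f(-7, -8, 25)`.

2

LOAD_FAST_LOAD_FAST a,a → push -7,-7. Stack: [-7, -7]
BINARY_OP - → -7 - -7 = 0. Stack: [0]
LOAD_CONST → push 10. Stack: [0, 10]
BINARY_OP % → 0 % 10 = 0. Stack: [0]
STORE_FAST y → y=0. Stack: []
LOAD_FAST a → push -7. Stack: [-7]
LOAD_CONST → push 8. Stack: [-7, 8]
BINARY_OP % → -7 % 8 = 1. Stack: [1]
LOAD_FAST a → push -7. Stack: [1, -7]
BINARY_OP % → 1 % -7 = -6. Stack: [-6]
STORE_FAST v → v=-6. Stack: []
LOAD_FAST b → push -8. Stack: [-8]
LOAD_CONST → push 3. Stack: [-8, 3]
BINARY_OP + → -8 + 3 = -5. Stack: [-5]
STORE_FAST v → v=-5. Stack: []
LOAD_FAST_LOAD_FAST v,a → push -5,-7. Stack: [-5, -7]
BINARY_OP - → -5 - -7 = 2. Stack: [2]
RETURN_VALUE → return 2.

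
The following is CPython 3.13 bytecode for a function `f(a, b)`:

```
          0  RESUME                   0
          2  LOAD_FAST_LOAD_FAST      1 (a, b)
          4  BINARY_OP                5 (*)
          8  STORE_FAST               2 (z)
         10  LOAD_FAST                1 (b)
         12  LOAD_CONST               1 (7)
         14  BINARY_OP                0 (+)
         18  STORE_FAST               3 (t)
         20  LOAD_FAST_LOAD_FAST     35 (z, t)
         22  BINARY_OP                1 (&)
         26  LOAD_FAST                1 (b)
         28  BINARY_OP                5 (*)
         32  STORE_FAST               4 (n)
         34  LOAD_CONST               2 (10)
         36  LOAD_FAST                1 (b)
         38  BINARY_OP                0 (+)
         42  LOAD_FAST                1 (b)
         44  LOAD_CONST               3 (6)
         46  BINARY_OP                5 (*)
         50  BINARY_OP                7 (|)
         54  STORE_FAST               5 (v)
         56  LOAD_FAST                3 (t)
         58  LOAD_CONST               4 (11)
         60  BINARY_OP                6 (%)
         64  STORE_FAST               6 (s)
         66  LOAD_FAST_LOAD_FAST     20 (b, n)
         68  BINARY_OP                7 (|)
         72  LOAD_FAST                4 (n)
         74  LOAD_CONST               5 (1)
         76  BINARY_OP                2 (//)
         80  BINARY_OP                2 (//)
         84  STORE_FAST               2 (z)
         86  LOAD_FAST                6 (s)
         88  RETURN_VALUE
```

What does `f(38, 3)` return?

LOAD_FAST_LOAD_FAST a,b → push 38,3. Stack: [38, 3]
BINARY_OP * → 38 * 3 = 114. Stack: [114]
STORE_FAST z → z=114. Stack: []
LOAD_FAST b → push 3. Stack: [3]
LOAD_CONST → push 7. Stack: [3, 7]
BINARY_OP + → 3 + 7 = 10. Stack: [10]
STORE_FAST t → t=10. Stack: []
LOAD_FAST_LOAD_FAST z,t → push 114,10. Stack: [114, 10]
BINARY_OP & → 114 & 10 = 2. Stack: [2]
LOAD_FAST b → push 3. Stack: [2, 3]
BINARY_OP * → 2 * 3 = 6. Stack: [6]
STORE_FAST n → n=6. Stack: []
LOAD_CONST → push 10. Stack: [10]
LOAD_FAST b → push 3. Stack: [10, 3]
BINARY_OP + → 10 + 3 = 13. Stack: [13]
LOAD_FAST b → push 3. Stack: [13, 3]
LOAD_CONST → push 6. Stack: [13, 3, 6]
BINARY_OP * → 3 * 6 = 18. Stack: [13, 18]
BINARY_OP | → 13 | 18 = 31. Stack: [31]
STORE_FAST v → v=31. Stack: []
LOAD_FAST t → push 10. Stack: [10]
LOAD_CONST → push 11. Stack: [10, 11]
BINARY_OP % → 10 % 11 = 10. Stack: [10]
STORE_FAST s → s=10. Stack: []
LOAD_FAST_LOAD_FAST b,n → push 3,6. Stack: [3, 6]
BINARY_OP | → 3 | 6 = 7. Stack: [7]
LOAD_FAST n → push 6. Stack: [7, 6]
LOAD_CONST → push 1. Stack: [7, 6, 1]
BINARY_OP // → 6 // 1 = 6. Stack: [7, 6]
BINARY_OP // → 7 // 6 = 1. Stack: [1]
STORE_FAST z → z=1. Stack: []
LOAD_FAST s → push 10. Stack: [10]
RETURN_VALUE → return 10.

10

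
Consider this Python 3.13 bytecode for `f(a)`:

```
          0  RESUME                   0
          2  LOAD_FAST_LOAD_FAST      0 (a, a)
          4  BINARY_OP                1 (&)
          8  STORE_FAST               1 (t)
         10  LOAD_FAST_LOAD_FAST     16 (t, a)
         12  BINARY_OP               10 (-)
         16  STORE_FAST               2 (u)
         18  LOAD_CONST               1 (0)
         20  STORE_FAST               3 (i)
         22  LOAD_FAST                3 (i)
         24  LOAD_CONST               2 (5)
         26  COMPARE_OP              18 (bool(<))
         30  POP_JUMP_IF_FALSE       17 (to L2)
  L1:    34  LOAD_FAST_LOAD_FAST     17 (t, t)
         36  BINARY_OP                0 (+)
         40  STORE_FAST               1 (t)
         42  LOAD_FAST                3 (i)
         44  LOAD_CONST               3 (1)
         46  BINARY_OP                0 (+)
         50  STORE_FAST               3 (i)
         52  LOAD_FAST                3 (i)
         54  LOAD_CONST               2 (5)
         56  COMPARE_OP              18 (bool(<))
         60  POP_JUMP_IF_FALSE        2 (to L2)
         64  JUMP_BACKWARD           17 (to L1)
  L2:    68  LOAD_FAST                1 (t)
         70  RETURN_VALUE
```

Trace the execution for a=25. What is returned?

LOAD_FAST_LOAD_FAST a,a → push 25,25
BINARY_OP & → 25 & 25 = 25
STORE_FAST t → t=25
LOAD_FAST_LOAD_FAST t,a → push 25,25
BINARY_OP - → 25 - 25 = 0
STORE_FAST u → u=0
LOAD_CONST → push 0
STORE_FAST i → i=0
LOAD_FAST i → push 0
LOAD_CONST → push 5
COMPARE_OP bool(<) → 0 vs 5 = True
POP_JUMP_IF_FALSE → pop True; no jump
LOAD_FAST_LOAD_FAST t,t → push 25,25
BINARY_OP + → 25 + 25 = 50
STORE_FAST t → t=50
LOAD_FAST i → push 0
LOAD_CONST → push 1
BINARY_OP + → 0 + 1 = 1
STORE_FAST i → i=1
LOAD_FAST i → push 1
LOAD_CONST → push 5
COMPARE_OP bool(<) → 1 vs 5 = True
POP_JUMP_IF_FALSE → pop True; no jump
LOAD_FAST_LOAD_FAST t,t → push 50,50
BINARY_OP + → 50 + 50 = 100
STORE_FAST t → t=100
LOAD_FAST i → push 1
LOAD_CONST → push 1
BINARY_OP + → 1 + 1 = 2
STORE_FAST i → i=2
LOAD_FAST i → push 2
LOAD_CONST → push 5
COMPARE_OP bool(<) → 2 vs 5 = True
POP_JUMP_IF_FALSE → pop True; no jump
LOAD_FAST_LOAD_FAST t,t → push 100,100
BINARY_OP + → 100 + 100 = 200
STORE_FAST t → t=200
LOAD_FAST i → push 2
LOAD_CONST → push 1
BINARY_OP + → 2 + 1 = 3
STORE_FAST i → i=3
LOAD_FAST i → push 3
LOAD_CONST → push 5
COMPARE_OP bool(<) → 3 vs 5 = True
POP_JUMP_IF_FALSE → pop True; no jump
LOAD_FAST_LOAD_FAST t,t → push 200,200
BINARY_OP + → 200 + 200 = 400
STORE_FAST t → t=400
LOAD_FAST i → push 3
LOAD_CONST → push 1
BINARY_OP + → 3 + 1 = 4
STORE_FAST i → i=4
LOAD_FAST i → push 4
LOAD_CONST → push 5
COMPARE_OP bool(<) → 4 vs 5 = True
POP_JUMP_IF_FALSE → pop True; no jump
LOAD_FAST_LOAD_FAST t,t → push 400,400
BINARY_OP + → 400 + 400 = 800
STORE_FAST t → t=800
LOAD_FAST i → push 4
LOAD_CONST → push 1
BINARY_OP + → 4 + 1 = 5
STORE_FAST i → i=5
LOAD_FAST i → push 5
LOAD_CONST → push 5
COMPARE_OP bool(<) → 5 vs 5 = False
POP_JUMP_IF_FALSE → pop False; jump
LOAD_FAST t → push 800
RETURN_VALUE → return 800.

800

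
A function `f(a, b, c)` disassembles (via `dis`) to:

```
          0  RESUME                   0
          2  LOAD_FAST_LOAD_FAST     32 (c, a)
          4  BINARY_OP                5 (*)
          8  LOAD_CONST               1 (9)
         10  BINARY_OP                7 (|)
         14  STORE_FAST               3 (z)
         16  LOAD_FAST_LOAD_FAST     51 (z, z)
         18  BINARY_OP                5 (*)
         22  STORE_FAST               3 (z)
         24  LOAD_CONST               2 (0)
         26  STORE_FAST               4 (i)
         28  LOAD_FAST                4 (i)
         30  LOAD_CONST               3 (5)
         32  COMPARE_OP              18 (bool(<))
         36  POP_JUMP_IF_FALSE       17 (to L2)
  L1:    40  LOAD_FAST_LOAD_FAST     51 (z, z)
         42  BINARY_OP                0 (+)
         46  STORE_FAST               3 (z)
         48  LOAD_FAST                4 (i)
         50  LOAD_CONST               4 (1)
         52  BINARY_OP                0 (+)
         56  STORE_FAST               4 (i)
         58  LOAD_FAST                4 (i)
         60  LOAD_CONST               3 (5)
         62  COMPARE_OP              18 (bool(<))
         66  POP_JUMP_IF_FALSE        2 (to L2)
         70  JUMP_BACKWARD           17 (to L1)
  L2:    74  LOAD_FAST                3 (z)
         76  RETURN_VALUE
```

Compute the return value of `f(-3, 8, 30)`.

209952

LOAD_FAST_LOAD_FAST c,a → push 30,-3
BINARY_OP * → 30 * -3 = -90
LOAD_CONST → push 9
BINARY_OP | → -90 | 9 = -81
STORE_FAST z → z=-81
LOAD_FAST_LOAD_FAST z,z → push -81,-81
BINARY_OP * → -81 * -81 = 6561
STORE_FAST z → z=6561
LOAD_CONST → push 0
STORE_FAST i → i=0
LOAD_FAST i → push 0
LOAD_CONST → push 5
COMPARE_OP bool(<) → 0 vs 5 = True
POP_JUMP_IF_FALSE → pop True; no jump
LOAD_FAST_LOAD_FAST z,z → push 6561,6561
BINARY_OP + → 6561 + 6561 = 13122
STORE_FAST z → z=13122
LOAD_FAST i → push 0
LOAD_CONST → push 1
BINARY_OP + → 0 + 1 = 1
STORE_FAST i → i=1
LOAD_FAST i → push 1
LOAD_CONST → push 5
COMPARE_OP bool(<) → 1 vs 5 = True
POP_JUMP_IF_FALSE → pop True; no jump
LOAD_FAST_LOAD_FAST z,z → push 13122,13122
BINARY_OP + → 13122 + 13122 = 26244
STORE_FAST z → z=26244
LOAD_FAST i → push 1
LOAD_CONST → push 1
BINARY_OP + → 1 + 1 = 2
STORE_FAST i → i=2
LOAD_FAST i → push 2
LOAD_CONST → push 5
COMPARE_OP bool(<) → 2 vs 5 = True
POP_JUMP_IF_FALSE → pop True; no jump
LOAD_FAST_LOAD_FAST z,z → push 26244,26244
BINARY_OP + → 26244 + 26244 = 52488
STORE_FAST z → z=52488
LOAD_FAST i → push 2
LOAD_CONST → push 1
BINARY_OP + → 2 + 1 = 3
STORE_FAST i → i=3
LOAD_FAST i → push 3
LOAD_CONST → push 5
COMPARE_OP bool(<) → 3 vs 5 = True
POP_JUMP_IF_FALSE → pop True; no jump
LOAD_FAST_LOAD_FAST z,z → push 52488,52488
BINARY_OP + → 52488 + 52488 = 104976
STORE_FAST z → z=104976
LOAD_FAST i → push 3
LOAD_CONST → push 1
BINARY_OP + → 3 + 1 = 4
STORE_FAST i → i=4
LOAD_FAST i → push 4
LOAD_CONST → push 5
COMPARE_OP bool(<) → 4 vs 5 = True
POP_JUMP_IF_FALSE → pop True; no jump
LOAD_FAST_LOAD_FAST z,z → push 104976,104976
BINARY_OP + → 104976 + 104976 = 209952
STORE_FAST z → z=209952
LOAD_FAST i → push 4
LOAD_CONST → push 1
BINARY_OP + → 4 + 1 = 5
STORE_FAST i → i=5
LOAD_FAST i → push 5
LOAD_CONST → push 5
COMPARE_OP bool(<) → 5 vs 5 = False
POP_JUMP_IF_FALSE → pop False; jump
LOAD_FAST z → push 209952
RETURN_VALUE → return 209952.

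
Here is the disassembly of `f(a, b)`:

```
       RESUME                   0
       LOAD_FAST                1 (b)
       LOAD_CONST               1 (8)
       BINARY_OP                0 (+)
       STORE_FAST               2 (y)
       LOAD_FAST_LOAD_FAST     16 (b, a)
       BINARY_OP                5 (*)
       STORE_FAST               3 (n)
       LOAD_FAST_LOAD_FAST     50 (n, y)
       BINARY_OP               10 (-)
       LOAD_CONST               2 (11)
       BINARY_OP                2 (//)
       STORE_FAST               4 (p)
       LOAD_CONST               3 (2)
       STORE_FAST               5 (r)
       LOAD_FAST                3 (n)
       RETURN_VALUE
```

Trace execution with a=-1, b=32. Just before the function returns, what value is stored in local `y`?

LOAD_FAST b → push 32. Stack: [32]
LOAD_CONST → push 8. Stack: [32, 8]
BINARY_OP + → 32 + 8 = 40. Stack: [40]
STORE_FAST y → y=40. Stack: []
LOAD_FAST_LOAD_FAST b,a → push 32,-1. Stack: [32, -1]
BINARY_OP * → 32 * -1 = -32. Stack: [-32]
STORE_FAST n → n=-32. Stack: []
LOAD_FAST_LOAD_FAST n,y → push -32,40. Stack: [-32, 40]
BINARY_OP - → -32 - 40 = -72. Stack: [-72]
LOAD_CONST → push 11. Stack: [-72, 11]
BINARY_OP // → -72 // 11 = -7. Stack: [-7]
STORE_FAST p → p=-7. Stack: []
LOAD_CONST → push 2. Stack: [2]
STORE_FAST r → r=2. Stack: []
LOAD_FAST n → push -32. Stack: [-32]
RETURN_VALUE → return -32.

40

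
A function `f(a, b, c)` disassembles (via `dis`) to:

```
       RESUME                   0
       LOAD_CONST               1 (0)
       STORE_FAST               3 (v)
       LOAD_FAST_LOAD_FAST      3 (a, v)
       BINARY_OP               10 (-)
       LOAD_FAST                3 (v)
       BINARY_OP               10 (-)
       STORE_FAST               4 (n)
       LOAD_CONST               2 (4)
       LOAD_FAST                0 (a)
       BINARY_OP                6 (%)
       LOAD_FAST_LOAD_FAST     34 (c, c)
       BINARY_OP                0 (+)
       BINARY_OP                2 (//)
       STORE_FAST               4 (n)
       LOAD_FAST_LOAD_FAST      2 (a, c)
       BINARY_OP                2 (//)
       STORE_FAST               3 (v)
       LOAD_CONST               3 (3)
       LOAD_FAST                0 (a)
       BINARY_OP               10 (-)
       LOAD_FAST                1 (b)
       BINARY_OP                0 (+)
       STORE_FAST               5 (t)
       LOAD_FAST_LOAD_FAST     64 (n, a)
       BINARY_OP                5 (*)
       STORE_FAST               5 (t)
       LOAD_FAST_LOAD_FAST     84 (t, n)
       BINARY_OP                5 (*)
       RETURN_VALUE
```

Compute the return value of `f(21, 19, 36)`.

LOAD_CONST → push 0. Stack: [0]
STORE_FAST v → v=0. Stack: []
LOAD_FAST_LOAD_FAST a,v → push 21,0. Stack: [21, 0]
BINARY_OP - → 21 - 0 = 21. Stack: [21]
LOAD_FAST v → push 0. Stack: [21, 0]
BINARY_OP - → 21 - 0 = 21. Stack: [21]
STORE_FAST n → n=21. Stack: []
LOAD_CONST → push 4. Stack: [4]
LOAD_FAST a → push 21. Stack: [4, 21]
BINARY_OP % → 4 % 21 = 4. Stack: [4]
LOAD_FAST_LOAD_FAST c,c → push 36,36. Stack: [4, 36, 36]
BINARY_OP + → 36 + 36 = 72. Stack: [4, 72]
BINARY_OP // → 4 // 72 = 0. Stack: [0]
STORE_FAST n → n=0. Stack: []
LOAD_FAST_LOAD_FAST a,c → push 21,36. Stack: [21, 36]
BINARY_OP // → 21 // 36 = 0. Stack: [0]
STORE_FAST v → v=0. Stack: []
LOAD_CONST → push 3. Stack: [3]
LOAD_FAST a → push 21. Stack: [3, 21]
BINARY_OP - → 3 - 21 = -18. Stack: [-18]
LOAD_FAST b → push 19. Stack: [-18, 19]
BINARY_OP + → -18 + 19 = 1. Stack: [1]
STORE_FAST t → t=1. Stack: []
LOAD_FAST_LOAD_FAST n,a → push 0,21. Stack: [0, 21]
BINARY_OP * → 0 * 21 = 0. Stack: [0]
STORE_FAST t → t=0. Stack: []
LOAD_FAST_LOAD_FAST t,n → push 0,0. Stack: [0, 0]
BINARY_OP * → 0 * 0 = 0. Stack: [0]
RETURN_VALUE → return 0.

0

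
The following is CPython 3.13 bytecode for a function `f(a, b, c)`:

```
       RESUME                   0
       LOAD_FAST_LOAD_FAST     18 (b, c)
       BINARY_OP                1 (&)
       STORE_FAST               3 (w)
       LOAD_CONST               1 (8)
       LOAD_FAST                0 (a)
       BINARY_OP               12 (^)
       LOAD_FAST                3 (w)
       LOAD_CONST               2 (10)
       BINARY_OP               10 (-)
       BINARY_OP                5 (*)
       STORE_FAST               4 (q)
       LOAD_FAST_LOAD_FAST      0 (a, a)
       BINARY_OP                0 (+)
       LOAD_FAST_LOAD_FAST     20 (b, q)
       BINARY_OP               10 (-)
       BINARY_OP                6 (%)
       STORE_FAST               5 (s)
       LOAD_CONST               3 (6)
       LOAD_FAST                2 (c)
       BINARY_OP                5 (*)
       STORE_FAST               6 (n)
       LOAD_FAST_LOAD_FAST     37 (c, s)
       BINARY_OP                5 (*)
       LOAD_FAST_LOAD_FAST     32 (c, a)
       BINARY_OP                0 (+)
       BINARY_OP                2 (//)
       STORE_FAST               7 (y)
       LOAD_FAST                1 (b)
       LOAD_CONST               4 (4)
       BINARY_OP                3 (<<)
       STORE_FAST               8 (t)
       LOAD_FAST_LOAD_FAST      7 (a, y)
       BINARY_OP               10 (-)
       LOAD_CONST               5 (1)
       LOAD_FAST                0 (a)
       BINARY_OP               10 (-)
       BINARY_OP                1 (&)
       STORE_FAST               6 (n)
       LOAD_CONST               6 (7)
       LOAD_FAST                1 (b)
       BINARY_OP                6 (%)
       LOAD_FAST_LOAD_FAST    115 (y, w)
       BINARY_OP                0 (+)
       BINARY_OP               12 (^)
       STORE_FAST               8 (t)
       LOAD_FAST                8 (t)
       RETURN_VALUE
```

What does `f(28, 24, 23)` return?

LOAD_FAST_LOAD_FAST b,c → push 24,23. Stack: [24, 23]
BINARY_OP & → 24 & 23 = 16. Stack: [16]
STORE_FAST w → w=16. Stack: []
LOAD_CONST → push 8. Stack: [8]
LOAD_FAST a → push 28. Stack: [8, 28]
BINARY_OP ^ → 8 ^ 28 = 20. Stack: [20]
LOAD_FAST w → push 16. Stack: [20, 16]
LOAD_CONST → push 10. Stack: [20, 16, 10]
BINARY_OP - → 16 - 10 = 6. Stack: [20, 6]
BINARY_OP * → 20 * 6 = 120. Stack: [120]
STORE_FAST q → q=120. Stack: []
LOAD_FAST_LOAD_FAST a,a → push 28,28. Stack: [28, 28]
BINARY_OP + → 28 + 28 = 56. Stack: [56]
LOAD_FAST_LOAD_FAST b,q → push 24,120. Stack: [56, 24, 120]
BINARY_OP - → 24 - 120 = -96. Stack: [56, -96]
BINARY_OP % → 56 % -96 = -40. Stack: [-40]
STORE_FAST s → s=-40. Stack: []
LOAD_CONST → push 6. Stack: [6]
LOAD_FAST c → push 23. Stack: [6, 23]
BINARY_OP * → 6 * 23 = 138. Stack: [138]
STORE_FAST n → n=138. Stack: []
LOAD_FAST_LOAD_FAST c,s → push 23,-40. Stack: [23, -40]
BINARY_OP * → 23 * -40 = -920. Stack: [-920]
LOAD_FAST_LOAD_FAST c,a → push 23,28. Stack: [-920, 23, 28]
BINARY_OP + → 23 + 28 = 51. Stack: [-920, 51]
BINARY_OP // → -920 // 51 = -19. Stack: [-19]
STORE_FAST y → y=-19. Stack: []
LOAD_FAST b → push 24. Stack: [24]
LOAD_CONST → push 4. Stack: [24, 4]
BINARY_OP << → 24 << 4 = 384. Stack: [384]
STORE_FAST t → t=384. Stack: []
LOAD_FAST_LOAD_FAST a,y → push 28,-19. Stack: [28, -19]
BINARY_OP - → 28 - -19 = 47. Stack: [47]
LOAD_CONST → push 1. Stack: [47, 1]
LOAD_FAST a → push 28. Stack: [47, 1, 28]
BINARY_OP - → 1 - 28 = -27. Stack: [47, -27]
BINARY_OP & → 47 & -27 = 37. Stack: [37]
STORE_FAST n → n=37. Stack: []
LOAD_CONST → push 7. Stack: [7]
LOAD_FAST b → push 24. Stack: [7, 24]
BINARY_OP % → 7 % 24 = 7. Stack: [7]
LOAD_FAST_LOAD_FAST y,w → push -19,16. Stack: [7, -19, 16]
BINARY_OP + → -19 + 16 = -3. Stack: [7, -3]
BINARY_OP ^ → 7 ^ -3 = -6. Stack: [-6]
STORE_FAST t → t=-6. Stack: []
LOAD_FAST t → push -6. Stack: [-6]
RETURN_VALUE → return -6.

-6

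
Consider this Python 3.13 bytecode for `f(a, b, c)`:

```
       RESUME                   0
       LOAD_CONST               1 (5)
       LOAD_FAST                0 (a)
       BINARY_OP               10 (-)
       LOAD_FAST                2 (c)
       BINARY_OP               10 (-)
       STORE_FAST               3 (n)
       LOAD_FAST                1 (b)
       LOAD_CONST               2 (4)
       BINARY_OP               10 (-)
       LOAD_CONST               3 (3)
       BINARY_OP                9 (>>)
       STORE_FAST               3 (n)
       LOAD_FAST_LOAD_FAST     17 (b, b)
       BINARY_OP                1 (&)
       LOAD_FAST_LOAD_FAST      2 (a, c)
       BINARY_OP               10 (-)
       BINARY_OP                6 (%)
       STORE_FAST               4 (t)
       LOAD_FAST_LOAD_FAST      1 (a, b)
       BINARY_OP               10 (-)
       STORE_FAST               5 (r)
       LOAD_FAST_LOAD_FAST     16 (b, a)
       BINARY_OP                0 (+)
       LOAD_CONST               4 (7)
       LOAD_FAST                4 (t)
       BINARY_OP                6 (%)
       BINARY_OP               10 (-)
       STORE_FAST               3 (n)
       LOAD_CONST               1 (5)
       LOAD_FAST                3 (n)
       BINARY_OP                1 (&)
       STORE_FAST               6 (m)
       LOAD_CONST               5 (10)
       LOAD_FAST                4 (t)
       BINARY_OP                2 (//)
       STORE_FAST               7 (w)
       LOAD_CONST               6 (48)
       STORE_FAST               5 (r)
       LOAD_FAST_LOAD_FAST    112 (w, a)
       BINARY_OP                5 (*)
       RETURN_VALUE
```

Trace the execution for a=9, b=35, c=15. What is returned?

-90

LOAD_CONST → push 5. Stack: [5]
LOAD_FAST a → push 9. Stack: [5, 9]
BINARY_OP - → 5 - 9 = -4. Stack: [-4]
LOAD_FAST c → push 15. Stack: [-4, 15]
BINARY_OP - → -4 - 15 = -19. Stack: [-19]
STORE_FAST n → n=-19. Stack: []
LOAD_FAST b → push 35. Stack: [35]
LOAD_CONST → push 4. Stack: [35, 4]
BINARY_OP - → 35 - 4 = 31. Stack: [31]
LOAD_CONST → push 3. Stack: [31, 3]
BINARY_OP >> → 31 >> 3 = 3. Stack: [3]
STORE_FAST n → n=3. Stack: []
LOAD_FAST_LOAD_FAST b,b → push 35,35. Stack: [35, 35]
BINARY_OP & → 35 & 35 = 35. Stack: [35]
LOAD_FAST_LOAD_FAST a,c → push 9,15. Stack: [35, 9, 15]
BINARY_OP - → 9 - 15 = -6. Stack: [35, -6]
BINARY_OP % → 35 % -6 = -1. Stack: [-1]
STORE_FAST t → t=-1. Stack: []
LOAD_FAST_LOAD_FAST a,b → push 9,35. Stack: [9, 35]
BINARY_OP - → 9 - 35 = -26. Stack: [-26]
STORE_FAST r → r=-26. Stack: []
LOAD_FAST_LOAD_FAST b,a → push 35,9. Stack: [35, 9]
BINARY_OP + → 35 + 9 = 44. Stack: [44]
LOAD_CONST → push 7. Stack: [44, 7]
LOAD_FAST t → push -1. Stack: [44, 7, -1]
BINARY_OP % → 7 % -1 = 0. Stack: [44, 0]
BINARY_OP - → 44 - 0 = 44. Stack: [44]
STORE_FAST n → n=44. Stack: []
LOAD_CONST → push 5. Stack: [5]
LOAD_FAST n → push 44. Stack: [5, 44]
BINARY_OP & → 5 & 44 = 4. Stack: [4]
STORE_FAST m → m=4. Stack: []
LOAD_CONST → push 10. Stack: [10]
LOAD_FAST t → push -1. Stack: [10, -1]
BINARY_OP // → 10 // -1 = -10. Stack: [-10]
STORE_FAST w → w=-10. Stack: []
LOAD_CONST → push 48. Stack: [48]
STORE_FAST r → r=48. Stack: []
LOAD_FAST_LOAD_FAST w,a → push -10,9. Stack: [-10, 9]
BINARY_OP * → -10 * 9 = -90. Stack: [-90]
RETURN_VALUE → return -90.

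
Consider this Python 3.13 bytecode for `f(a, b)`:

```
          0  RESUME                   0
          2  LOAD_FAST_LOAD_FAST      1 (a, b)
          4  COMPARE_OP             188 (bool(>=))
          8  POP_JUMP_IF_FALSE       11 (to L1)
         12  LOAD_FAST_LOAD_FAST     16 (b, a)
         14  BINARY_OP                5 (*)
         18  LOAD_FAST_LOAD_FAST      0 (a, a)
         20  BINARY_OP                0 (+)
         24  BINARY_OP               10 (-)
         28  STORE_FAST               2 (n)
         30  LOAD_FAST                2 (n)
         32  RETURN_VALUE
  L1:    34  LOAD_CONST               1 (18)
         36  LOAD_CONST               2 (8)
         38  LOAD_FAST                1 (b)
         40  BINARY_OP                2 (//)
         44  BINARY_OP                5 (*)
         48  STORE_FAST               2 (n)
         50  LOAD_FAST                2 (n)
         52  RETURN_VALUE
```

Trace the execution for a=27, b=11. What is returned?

243

LOAD_FAST_LOAD_FAST a,b → push 27,11. Stack: [27, 11]
COMPARE_OP bool(>=) → 27 vs 11 = True. Stack: [True]
POP_JUMP_IF_FALSE → pop True; no jump. Stack: []
LOAD_FAST_LOAD_FAST b,a → push 11,27. Stack: [11, 27]
BINARY_OP * → 11 * 27 = 297. Stack: [297]
LOAD_FAST_LOAD_FAST a,a → push 27,27. Stack: [297, 27, 27]
BINARY_OP + → 27 + 27 = 54. Stack: [297, 54]
BINARY_OP - → 297 - 54 = 243. Stack: [243]
STORE_FAST n → n=243. Stack: []
LOAD_FAST n → push 243. Stack: [243]
RETURN_VALUE → return 243.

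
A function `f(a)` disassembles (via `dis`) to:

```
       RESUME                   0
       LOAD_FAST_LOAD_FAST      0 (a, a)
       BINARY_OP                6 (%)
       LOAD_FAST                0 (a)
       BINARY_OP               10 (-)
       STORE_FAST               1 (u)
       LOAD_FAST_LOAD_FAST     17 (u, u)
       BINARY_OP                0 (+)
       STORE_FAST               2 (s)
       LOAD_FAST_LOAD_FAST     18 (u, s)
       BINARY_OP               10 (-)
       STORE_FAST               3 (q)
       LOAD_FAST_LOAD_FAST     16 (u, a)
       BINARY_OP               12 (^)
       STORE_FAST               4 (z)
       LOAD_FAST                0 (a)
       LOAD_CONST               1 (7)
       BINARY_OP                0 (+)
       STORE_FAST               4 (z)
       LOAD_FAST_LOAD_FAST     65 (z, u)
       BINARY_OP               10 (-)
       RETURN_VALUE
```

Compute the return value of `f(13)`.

33

LOAD_FAST_LOAD_FAST a,a → push 13,13. Stack: [13, 13]
BINARY_OP % → 13 % 13 = 0. Stack: [0]
LOAD_FAST a → push 13. Stack: [0, 13]
BINARY_OP - → 0 - 13 = -13. Stack: [-13]
STORE_FAST u → u=-13. Stack: []
LOAD_FAST_LOAD_FAST u,u → push -13,-13. Stack: [-13, -13]
BINARY_OP + → -13 + -13 = -26. Stack: [-26]
STORE_FAST s → s=-26. Stack: []
LOAD_FAST_LOAD_FAST u,s → push -13,-26. Stack: [-13, -26]
BINARY_OP - → -13 - -26 = 13. Stack: [13]
STORE_FAST q → q=13. Stack: []
LOAD_FAST_LOAD_FAST u,a → push -13,13. Stack: [-13, 13]
BINARY_OP ^ → -13 ^ 13 = -2. Stack: [-2]
STORE_FAST z → z=-2. Stack: []
LOAD_FAST a → push 13. Stack: [13]
LOAD_CONST → push 7. Stack: [13, 7]
BINARY_OP + → 13 + 7 = 20. Stack: [20]
STORE_FAST z → z=20. Stack: []
LOAD_FAST_LOAD_FAST z,u → push 20,-13. Stack: [20, -13]
BINARY_OP - → 20 - -13 = 33. Stack: [33]
RETURN_VALUE → return 33.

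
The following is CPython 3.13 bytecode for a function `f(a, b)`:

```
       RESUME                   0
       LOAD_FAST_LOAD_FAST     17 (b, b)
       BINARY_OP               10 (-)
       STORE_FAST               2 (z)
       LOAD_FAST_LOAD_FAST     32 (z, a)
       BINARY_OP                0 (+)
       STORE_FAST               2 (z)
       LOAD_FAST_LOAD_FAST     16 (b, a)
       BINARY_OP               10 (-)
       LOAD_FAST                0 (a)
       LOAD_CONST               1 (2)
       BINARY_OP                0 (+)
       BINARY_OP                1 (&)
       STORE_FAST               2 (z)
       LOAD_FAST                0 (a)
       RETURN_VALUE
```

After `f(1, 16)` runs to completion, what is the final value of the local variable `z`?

LOAD_FAST_LOAD_FAST b,b → push 16,16. Stack: [16, 16]
BINARY_OP - → 16 - 16 = 0. Stack: [0]
STORE_FAST z → z=0. Stack: []
LOAD_FAST_LOAD_FAST z,a → push 0,1. Stack: [0, 1]
BINARY_OP + → 0 + 1 = 1. Stack: [1]
STORE_FAST z → z=1. Stack: []
LOAD_FAST_LOAD_FAST b,a → push 16,1. Stack: [16, 1]
BINARY_OP - → 16 - 1 = 15. Stack: [15]
LOAD_FAST a → push 1. Stack: [15, 1]
LOAD_CONST → push 2. Stack: [15, 1, 2]
BINARY_OP + → 1 + 2 = 3. Stack: [15, 3]
BINARY_OP & → 15 & 3 = 3. Stack: [3]
STORE_FAST z → z=3. Stack: []
LOAD_FAST a → push 1. Stack: [1]
RETURN_VALUE → return 1.

3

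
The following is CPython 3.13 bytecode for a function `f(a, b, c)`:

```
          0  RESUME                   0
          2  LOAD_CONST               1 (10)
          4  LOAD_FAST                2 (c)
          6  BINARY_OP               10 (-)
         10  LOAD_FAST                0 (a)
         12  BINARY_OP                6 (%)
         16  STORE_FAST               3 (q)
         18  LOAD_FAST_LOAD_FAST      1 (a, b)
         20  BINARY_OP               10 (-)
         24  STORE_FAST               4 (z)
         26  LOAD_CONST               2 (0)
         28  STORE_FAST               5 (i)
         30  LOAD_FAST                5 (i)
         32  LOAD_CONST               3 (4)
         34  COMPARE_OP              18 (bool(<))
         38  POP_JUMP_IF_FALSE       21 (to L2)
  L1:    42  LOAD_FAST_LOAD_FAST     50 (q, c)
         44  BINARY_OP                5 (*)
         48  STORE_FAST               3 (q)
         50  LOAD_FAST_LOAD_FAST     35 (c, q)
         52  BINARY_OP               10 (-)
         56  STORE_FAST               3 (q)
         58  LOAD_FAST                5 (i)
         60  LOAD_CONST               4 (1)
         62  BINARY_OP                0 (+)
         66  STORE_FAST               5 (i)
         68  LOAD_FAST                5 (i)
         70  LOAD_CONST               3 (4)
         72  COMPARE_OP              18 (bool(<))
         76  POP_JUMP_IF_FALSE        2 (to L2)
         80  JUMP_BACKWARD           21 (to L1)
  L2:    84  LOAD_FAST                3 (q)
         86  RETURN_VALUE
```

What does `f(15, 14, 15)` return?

LOAD_CONST → push 10
LOAD_FAST c → push 15
BINARY_OP - → 10 - 15 = -5
LOAD_FAST a → push 15
BINARY_OP % → -5 % 15 = 10
STORE_FAST q → q=10
LOAD_FAST_LOAD_FAST a,b → push 15,14
BINARY_OP - → 15 - 14 = 1
STORE_FAST z → z=1
LOAD_CONST → push 0
STORE_FAST i → i=0
LOAD_FAST i → push 0
LOAD_CONST → push 4
COMPARE_OP bool(<) → 0 vs 4 = True
POP_JUMP_IF_FALSE → pop True; no jump
LOAD_FAST_LOAD_FAST q,c → push 10,15
BINARY_OP * → 10 * 15 = 150
STORE_FAST q → q=150
LOAD_FAST_LOAD_FAST c,q → push 15,150
BINARY_OP - → 15 - 150 = -135
STORE_FAST q → q=-135
LOAD_FAST i → push 0
LOAD_CONST → push 1
BINARY_OP + → 0 + 1 = 1
STORE_FAST i → i=1
LOAD_FAST i → push 1
LOAD_CONST → push 4
COMPARE_OP bool(<) → 1 vs 4 = True
POP_JUMP_IF_FALSE → pop True; no jump
LOAD_FAST_LOAD_FAST q,c → push -135,15
BINARY_OP * → -135 * 15 = -2025
STORE_FAST q → q=-2025
LOAD_FAST_LOAD_FAST c,q → push 15,-2025
BINARY_OP - → 15 - -2025 = 2040
STORE_FAST q → q=2040
LOAD_FAST i → push 1
LOAD_CONST → push 1
BINARY_OP + → 1 + 1 = 2
STORE_FAST i → i=2
LOAD_FAST i → push 2
LOAD_CONST → push 4
COMPARE_OP bool(<) → 2 vs 4 = True
POP_JUMP_IF_FALSE → pop True; no jump
LOAD_FAST_LOAD_FAST q,c → push 2040,15
BINARY_OP * → 2040 * 15 = 30600
STORE_FAST q → q=30600
LOAD_FAST_LOAD_FAST c,q → push 15,30600
BINARY_OP - → 15 - 30600 = -30585
STORE_FAST q → q=-30585
LOAD_FAST i → push 2
LOAD_CONST → push 1
BINARY_OP + → 2 + 1 = 3
STORE_FAST i → i=3
LOAD_FAST i → push 3
LOAD_CONST → push 4
COMPARE_OP bool(<) → 3 vs 4 = True
POP_JUMP_IF_FALSE → pop True; no jump
LOAD_FAST_LOAD_FAST q,c → push -30585,15
BINARY_OP * → -30585 * 15 = -458775
STORE_FAST q → q=-458775
LOAD_FAST_LOAD_FAST c,q → push 15,-458775
BINARY_OP - → 15 - -458775 = 458790
STORE_FAST q → q=458790
LOAD_FAST i → push 3
LOAD_CONST → push 1
BINARY_OP + → 3 + 1 = 4
STORE_FAST i → i=4
LOAD_FAST i → push 4
LOAD_CONST → push 4
COMPARE_OP bool(<) → 4 vs 4 = False
POP_JUMP_IF_FALSE → pop False; jump
LOAD_FAST q → push 458790
RETURN_VALUE → return 458790.

458790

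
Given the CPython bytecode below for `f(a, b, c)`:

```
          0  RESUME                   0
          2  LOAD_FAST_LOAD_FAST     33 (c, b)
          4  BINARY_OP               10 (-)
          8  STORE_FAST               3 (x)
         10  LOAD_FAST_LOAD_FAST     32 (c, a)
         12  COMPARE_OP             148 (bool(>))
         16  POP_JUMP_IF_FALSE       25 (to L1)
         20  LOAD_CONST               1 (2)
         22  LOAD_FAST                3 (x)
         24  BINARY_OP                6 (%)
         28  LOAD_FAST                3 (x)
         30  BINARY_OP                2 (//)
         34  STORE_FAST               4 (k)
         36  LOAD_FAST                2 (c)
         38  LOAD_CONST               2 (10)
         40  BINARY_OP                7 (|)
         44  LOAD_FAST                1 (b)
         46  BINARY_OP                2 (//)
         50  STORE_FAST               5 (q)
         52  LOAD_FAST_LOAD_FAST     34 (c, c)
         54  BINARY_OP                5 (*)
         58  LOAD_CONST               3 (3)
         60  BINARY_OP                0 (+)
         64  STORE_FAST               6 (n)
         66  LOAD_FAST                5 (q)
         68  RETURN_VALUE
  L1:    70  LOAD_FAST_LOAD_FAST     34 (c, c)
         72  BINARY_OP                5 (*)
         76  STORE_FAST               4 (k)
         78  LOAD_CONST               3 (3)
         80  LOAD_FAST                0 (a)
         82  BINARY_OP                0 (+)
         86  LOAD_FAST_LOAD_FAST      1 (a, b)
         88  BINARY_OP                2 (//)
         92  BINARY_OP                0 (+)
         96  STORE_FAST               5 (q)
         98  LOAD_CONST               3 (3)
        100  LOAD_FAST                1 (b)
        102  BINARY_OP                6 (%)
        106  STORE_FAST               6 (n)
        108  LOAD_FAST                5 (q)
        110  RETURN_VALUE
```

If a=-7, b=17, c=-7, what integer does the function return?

-5

LOAD_FAST_LOAD_FAST c,b → push -7,17. Stack: [-7, 17]
BINARY_OP - → -7 - 17 = -24. Stack: [-24]
STORE_FAST x → x=-24. Stack: []
LOAD_FAST_LOAD_FAST c,a → push -7,-7. Stack: [-7, -7]
COMPARE_OP bool(>) → -7 vs -7 = False. Stack: [False]
POP_JUMP_IF_FALSE → pop False; jump. Stack: []
LOAD_FAST_LOAD_FAST c,c → push -7,-7. Stack: [-7, -7]
BINARY_OP * → -7 * -7 = 49. Stack: [49]
STORE_FAST k → k=49. Stack: []
LOAD_CONST → push 3. Stack: [3]
LOAD_FAST a → push -7. Stack: [3, -7]
BINARY_OP + → 3 + -7 = -4. Stack: [-4]
LOAD_FAST_LOAD_FAST a,b → push -7,17. Stack: [-4, -7, 17]
BINARY_OP // → -7 // 17 = -1. Stack: [-4, -1]
BINARY_OP + → -4 + -1 = -5. Stack: [-5]
STORE_FAST q → q=-5. Stack: []
LOAD_CONST → push 3. Stack: [3]
LOAD_FAST b → push 17. Stack: [3, 17]
BINARY_OP % → 3 % 17 = 3. Stack: [3]
STORE_FAST n → n=3. Stack: []
LOAD_FAST q → push -5. Stack: [-5]
RETURN_VALUE → return -5.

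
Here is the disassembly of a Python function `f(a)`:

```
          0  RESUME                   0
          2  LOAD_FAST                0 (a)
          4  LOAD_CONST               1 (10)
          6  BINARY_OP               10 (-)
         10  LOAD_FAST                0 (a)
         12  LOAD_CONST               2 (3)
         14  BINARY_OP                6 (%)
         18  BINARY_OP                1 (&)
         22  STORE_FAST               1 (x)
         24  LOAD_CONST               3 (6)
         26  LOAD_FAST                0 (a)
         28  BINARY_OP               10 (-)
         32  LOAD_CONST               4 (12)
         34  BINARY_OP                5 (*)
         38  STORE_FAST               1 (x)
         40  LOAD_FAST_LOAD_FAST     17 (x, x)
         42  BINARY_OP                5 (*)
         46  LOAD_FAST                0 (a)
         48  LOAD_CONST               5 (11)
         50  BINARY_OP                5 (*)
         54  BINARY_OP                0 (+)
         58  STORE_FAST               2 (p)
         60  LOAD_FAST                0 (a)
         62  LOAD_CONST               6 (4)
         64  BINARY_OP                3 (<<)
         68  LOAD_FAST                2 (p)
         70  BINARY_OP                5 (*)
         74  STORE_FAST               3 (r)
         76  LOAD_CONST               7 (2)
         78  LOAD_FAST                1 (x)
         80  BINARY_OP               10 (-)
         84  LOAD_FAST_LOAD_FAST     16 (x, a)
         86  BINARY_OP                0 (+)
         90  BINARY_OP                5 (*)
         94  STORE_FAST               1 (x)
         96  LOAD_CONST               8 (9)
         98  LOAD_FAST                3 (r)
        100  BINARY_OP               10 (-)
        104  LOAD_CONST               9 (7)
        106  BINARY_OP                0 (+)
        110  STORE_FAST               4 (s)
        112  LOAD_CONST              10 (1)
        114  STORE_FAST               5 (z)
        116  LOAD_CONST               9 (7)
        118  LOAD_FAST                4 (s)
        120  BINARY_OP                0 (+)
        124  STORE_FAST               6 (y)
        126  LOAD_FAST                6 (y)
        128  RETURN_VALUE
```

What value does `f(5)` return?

LOAD_FAST a → push 5. Stack: [5]
LOAD_CONST → push 10. Stack: [5, 10]
BINARY_OP - → 5 - 10 = -5. Stack: [-5]
LOAD_FAST a → push 5. Stack: [-5, 5]
LOAD_CONST → push 3. Stack: [-5, 5, 3]
BINARY_OP % → 5 % 3 = 2. Stack: [-5, 2]
BINARY_OP & → -5 & 2 = 2. Stack: [2]
STORE_FAST x → x=2. Stack: []
LOAD_CONST → push 6. Stack: [6]
LOAD_FAST a → push 5. Stack: [6, 5]
BINARY_OP - → 6 - 5 = 1. Stack: [1]
LOAD_CONST → push 12. Stack: [1, 12]
BINARY_OP * → 1 * 12 = 12. Stack: [12]
STORE_FAST x → x=12. Stack: []
LOAD_FAST_LOAD_FAST x,x → push 12,12. Stack: [12, 12]
BINARY_OP * → 12 * 12 = 144. Stack: [144]
LOAD_FAST a → push 5. Stack: [144, 5]
LOAD_CONST → push 11. Stack: [144, 5, 11]
BINARY_OP * → 5 * 11 = 55. Stack: [144, 55]
BINARY_OP + → 144 + 55 = 199. Stack: [199]
STORE_FAST p → p=199. Stack: []
LOAD_FAST a → push 5. Stack: [5]
LOAD_CONST → push 4. Stack: [5, 4]
BINARY_OP << → 5 << 4 = 80. Stack: [80]
LOAD_FAST p → push 199. Stack: [80, 199]
BINARY_OP * → 80 * 199 = 15920. Stack: [15920]
STORE_FAST r → r=15920. Stack: []
LOAD_CONST → push 2. Stack: [2]
LOAD_FAST x → push 12. Stack: [2, 12]
BINARY_OP - → 2 - 12 = -10. Stack: [-10]
LOAD_FAST_LOAD_FAST x,a → push 12,5. Stack: [-10, 12, 5]
BINARY_OP + → 12 + 5 = 17. Stack: [-10, 17]
BINARY_OP * → -10 * 17 = -170. Stack: [-170]
STORE_FAST x → x=-170. Stack: []
LOAD_CONST → push 9. Stack: [9]
LOAD_FAST r → push 15920. Stack: [9, 15920]
BINARY_OP - → 9 - 15920 = -15911. Stack: [-15911]
LOAD_CONST → push 7. Stack: [-15911, 7]
BINARY_OP + → -15911 + 7 = -15904. Stack: [-15904]
STORE_FAST s → s=-15904. Stack: []
LOAD_CONST → push 1. Stack: [1]
STORE_FAST z → z=1. Stack: []
LOAD_CONST → push 7. Stack: [7]
LOAD_FAST s → push -15904. Stack: [7, -15904]
BINARY_OP + → 7 + -15904 = -15897. Stack: [-15897]
STORE_FAST y → y=-15897. Stack: []
LOAD_FAST y → push -15897. Stack: [-15897]
RETURN_VALUE → return -15897.

-15897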